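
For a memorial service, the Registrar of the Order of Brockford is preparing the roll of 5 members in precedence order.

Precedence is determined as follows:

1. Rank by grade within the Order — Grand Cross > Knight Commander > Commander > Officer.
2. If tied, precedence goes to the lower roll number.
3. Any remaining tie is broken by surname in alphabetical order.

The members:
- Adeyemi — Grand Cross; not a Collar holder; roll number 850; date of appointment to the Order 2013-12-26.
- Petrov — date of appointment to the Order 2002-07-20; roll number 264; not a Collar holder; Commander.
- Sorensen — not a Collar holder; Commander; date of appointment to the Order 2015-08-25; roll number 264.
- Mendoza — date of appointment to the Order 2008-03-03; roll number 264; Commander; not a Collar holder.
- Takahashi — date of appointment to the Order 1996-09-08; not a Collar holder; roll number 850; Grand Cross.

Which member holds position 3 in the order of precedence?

Mendoza

By grade within the Order: Adeyemi and Takahashi (Grand Cross); then Mendoza, Petrov and Sorensen (Commander).
Adeyemi and Takahashi both have roll number 850, so the next rule applies.
Among Adeyemi and Takahashi, alphabetically by surname: Adeyemi before Takahashi.
Mendoza, Petrov and Sorensen all have roll number 264, so the next rule applies.
Among Mendoza, Petrov and Sorensen, alphabetically by surname: Mendoza before Petrov before Sorensen.
Order: Adeyemi, Takahashi, Mendoza, Petrov, Sorensen.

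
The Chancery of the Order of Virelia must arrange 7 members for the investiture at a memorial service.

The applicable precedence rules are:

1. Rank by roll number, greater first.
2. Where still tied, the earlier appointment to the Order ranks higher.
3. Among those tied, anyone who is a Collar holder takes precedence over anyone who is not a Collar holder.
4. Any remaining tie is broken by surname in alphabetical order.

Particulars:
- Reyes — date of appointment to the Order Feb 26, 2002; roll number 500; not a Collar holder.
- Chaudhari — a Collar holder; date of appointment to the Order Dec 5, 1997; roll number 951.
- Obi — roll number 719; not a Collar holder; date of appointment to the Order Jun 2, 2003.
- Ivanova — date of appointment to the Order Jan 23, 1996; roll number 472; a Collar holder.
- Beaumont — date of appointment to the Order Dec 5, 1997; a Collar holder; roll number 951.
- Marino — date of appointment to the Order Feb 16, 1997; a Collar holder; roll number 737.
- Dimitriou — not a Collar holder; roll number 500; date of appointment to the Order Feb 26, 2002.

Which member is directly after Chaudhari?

Marino

By roll number (higher first): Beaumont and Chaudhari (both 951); then Marino (737); then Obi (719); then Dimitriou and Reyes (both 500); then Ivanova (472).
Beaumont and Chaudhari both have date of appointment to the Order Dec 5, 1997, so the next rule applies.
Beaumont and Chaudhari are each a Collar holder, so the next rule applies.
Among Beaumont and Chaudhari, alphabetically by surname: Beaumont before Chaudhari.
Dimitriou and Reyes both have date of appointment to the Order Feb 26, 2002, so the next rule applies.
Dimitriou and Reyes are each not a Collar holder, so the next rule applies.
Among Dimitriou and Reyes, alphabetically by surname: Dimitriou before Reyes.
Order: Beaumont, Chaudhari, Marino, Obi, Dimitriou, Reyes, Ivanova.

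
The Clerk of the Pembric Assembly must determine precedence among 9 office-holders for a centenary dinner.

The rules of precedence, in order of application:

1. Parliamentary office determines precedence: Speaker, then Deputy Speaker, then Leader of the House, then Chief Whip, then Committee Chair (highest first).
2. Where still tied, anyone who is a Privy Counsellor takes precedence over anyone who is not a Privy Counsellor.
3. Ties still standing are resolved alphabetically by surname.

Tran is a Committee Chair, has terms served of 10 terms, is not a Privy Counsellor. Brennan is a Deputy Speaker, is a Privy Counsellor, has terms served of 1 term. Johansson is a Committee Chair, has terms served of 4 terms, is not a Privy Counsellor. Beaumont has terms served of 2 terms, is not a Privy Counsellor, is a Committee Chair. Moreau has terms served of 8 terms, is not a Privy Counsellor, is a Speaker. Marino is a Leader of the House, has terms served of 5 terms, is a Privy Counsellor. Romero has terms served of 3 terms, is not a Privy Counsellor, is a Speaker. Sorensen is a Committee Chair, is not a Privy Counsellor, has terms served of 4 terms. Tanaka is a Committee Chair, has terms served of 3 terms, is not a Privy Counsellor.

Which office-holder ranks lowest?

By parliamentary office: Moreau and Romero (Speaker); then Brennan (Deputy Speaker); then Marino (Leader of the House); then Beaumont, Johansson, Sorensen, Tanaka and Tran (Committee Chair).
Moreau and Romero are each not a Privy Counsellor, so the next rule applies.
Among Moreau and Romero, alphabetically by surname: Moreau before Romero.
Beaumont, Johansson, Sorensen, Tanaka and Tran are each not a Privy Counsellor, so the next rule applies.
Among Beaumont, Johansson, Sorensen, Tanaka and Tran, alphabetically by surname: Beaumont before Johansson before Sorensen before Tanaka before Tran.
Order: Moreau, Romero, Brennan, Marino, Beaumont, Johansson, Sorensen, Tanaka, Tran.

Tran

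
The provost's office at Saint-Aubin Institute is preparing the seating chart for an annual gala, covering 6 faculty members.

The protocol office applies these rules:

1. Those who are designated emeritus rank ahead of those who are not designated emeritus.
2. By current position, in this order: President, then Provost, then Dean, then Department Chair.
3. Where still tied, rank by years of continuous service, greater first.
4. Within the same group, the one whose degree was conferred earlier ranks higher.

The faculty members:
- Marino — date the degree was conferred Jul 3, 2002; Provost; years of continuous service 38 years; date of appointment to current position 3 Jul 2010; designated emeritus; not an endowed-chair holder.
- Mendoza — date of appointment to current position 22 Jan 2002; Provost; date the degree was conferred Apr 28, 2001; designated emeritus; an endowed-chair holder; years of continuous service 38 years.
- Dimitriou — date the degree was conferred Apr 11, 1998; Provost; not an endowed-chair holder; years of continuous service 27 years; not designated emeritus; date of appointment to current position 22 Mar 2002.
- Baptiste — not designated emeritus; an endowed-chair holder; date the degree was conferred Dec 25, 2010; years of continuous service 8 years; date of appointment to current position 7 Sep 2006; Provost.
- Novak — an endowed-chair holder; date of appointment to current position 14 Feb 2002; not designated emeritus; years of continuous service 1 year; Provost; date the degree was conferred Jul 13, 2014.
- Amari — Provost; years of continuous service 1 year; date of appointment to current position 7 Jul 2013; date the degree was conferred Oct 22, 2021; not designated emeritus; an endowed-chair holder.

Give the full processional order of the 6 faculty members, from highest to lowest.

Mendoza, Marino, Dimitriou, Baptiste, Novak, Amari

By the first rule: Mendoza and Marino (both designated emeritus); then Dimitriou, Baptiste, Novak and Amari (each not designated emeritus).
Mendoza and Marino are each Provost, so the next rule applies.
Mendoza and Marino both have years of continuous service 38 years, so the next rule applies.
Among Mendoza and Marino, by date the degree was conferred (earlier first): Mendoza (Apr 28, 2001) before Marino (Jul 3, 2002).
Dimitriou, Baptiste, Novak and Amari are each Provost, so the next rule applies.
Among Dimitriou, Baptiste, Novak and Amari, by years of continuous service (higher first): Dimitriou (27 years) before Baptiste (8 years) before Novak and Amari (1 year).
Among Novak and Amari, by date the degree was conferred (earlier first): Novak (Jul 13, 2014) before Amari (Oct 22, 2021).
Full order: Mendoza, Marino, Dimitriou, Baptiste, Novak, Amari.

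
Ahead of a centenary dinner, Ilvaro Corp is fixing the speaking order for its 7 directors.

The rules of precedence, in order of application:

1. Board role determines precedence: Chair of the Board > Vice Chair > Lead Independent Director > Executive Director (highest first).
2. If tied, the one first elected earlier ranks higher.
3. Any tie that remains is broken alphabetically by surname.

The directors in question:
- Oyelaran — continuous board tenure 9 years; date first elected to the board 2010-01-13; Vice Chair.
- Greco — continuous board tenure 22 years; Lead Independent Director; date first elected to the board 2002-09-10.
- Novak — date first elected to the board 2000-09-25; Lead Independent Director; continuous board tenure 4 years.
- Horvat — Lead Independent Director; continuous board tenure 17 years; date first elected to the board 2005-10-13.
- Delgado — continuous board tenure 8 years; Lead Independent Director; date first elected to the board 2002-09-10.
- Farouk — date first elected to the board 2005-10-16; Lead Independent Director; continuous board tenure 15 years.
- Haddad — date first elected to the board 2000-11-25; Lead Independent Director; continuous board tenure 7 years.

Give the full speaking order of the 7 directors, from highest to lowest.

By board role: Oyelaran (Vice Chair); then Novak, Haddad, Delgado, Greco, Horvat and Farouk (Lead Independent Director).
Among Novak, Haddad, Delgado, Greco, Horvat and Farouk, by date first elected to the board (earlier first): Novak (2000-09-25) before Haddad (2000-11-25) before Delgado and Greco (2002-09-10) before Horvat (2005-10-13) before Farouk (2005-10-16).
Among Delgado and Greco, alphabetically by surname: Delgado before Greco.
Full order: Oyelaran, Novak, Haddad, Delgado, Greco, Horvat, Farouk.

Oyelaran, Novak, Haddad, Delgado, Greco, Horvat, Farouk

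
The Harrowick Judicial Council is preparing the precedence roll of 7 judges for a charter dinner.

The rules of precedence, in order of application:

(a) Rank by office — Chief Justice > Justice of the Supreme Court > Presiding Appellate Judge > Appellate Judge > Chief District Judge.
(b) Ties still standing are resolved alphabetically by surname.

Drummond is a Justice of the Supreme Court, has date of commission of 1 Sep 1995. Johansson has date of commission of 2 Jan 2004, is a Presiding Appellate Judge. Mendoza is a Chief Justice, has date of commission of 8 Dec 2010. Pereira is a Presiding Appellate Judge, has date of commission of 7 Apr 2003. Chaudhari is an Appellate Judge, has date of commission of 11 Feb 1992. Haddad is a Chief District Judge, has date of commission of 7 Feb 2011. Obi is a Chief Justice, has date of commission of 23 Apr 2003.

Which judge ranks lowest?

Haddad

By office: Mendoza and Obi (Chief Justice); then Drummond (Justice of the Supreme Court); then Johansson and Pereira (Presiding Appellate Judge); then Chaudhari (Appellate Judge); then Haddad (Chief District Judge).
Among Mendoza and Obi, alphabetically by surname: Mendoza before Obi.
Among Johansson and Pereira, alphabetically by surname: Johansson before Pereira.
Order: Mendoza, Obi, Drummond, Johansson, Pereira, Chaudhari, Haddad.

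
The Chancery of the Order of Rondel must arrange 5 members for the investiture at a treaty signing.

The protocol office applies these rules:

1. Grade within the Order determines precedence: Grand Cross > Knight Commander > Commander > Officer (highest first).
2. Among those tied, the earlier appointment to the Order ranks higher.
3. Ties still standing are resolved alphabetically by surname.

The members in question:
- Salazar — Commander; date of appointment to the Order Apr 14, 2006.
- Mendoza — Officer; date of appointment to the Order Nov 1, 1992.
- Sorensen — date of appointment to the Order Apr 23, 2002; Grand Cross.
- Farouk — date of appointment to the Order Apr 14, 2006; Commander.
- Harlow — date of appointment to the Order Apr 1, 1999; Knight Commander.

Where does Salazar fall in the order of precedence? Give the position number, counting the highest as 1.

4

By grade within the Order: Sorensen (Grand Cross); then Harlow (Knight Commander); then Farouk and Salazar (Commander); then Mendoza (Officer).
Farouk and Salazar both have date of appointment to the Order Apr 14, 2006, so the next rule applies.
Among Farouk and Salazar, alphabetically by surname: Farouk before Salazar.
Order: Sorensen, Harlow, Farouk, Salazar, Mendoza. So position 4.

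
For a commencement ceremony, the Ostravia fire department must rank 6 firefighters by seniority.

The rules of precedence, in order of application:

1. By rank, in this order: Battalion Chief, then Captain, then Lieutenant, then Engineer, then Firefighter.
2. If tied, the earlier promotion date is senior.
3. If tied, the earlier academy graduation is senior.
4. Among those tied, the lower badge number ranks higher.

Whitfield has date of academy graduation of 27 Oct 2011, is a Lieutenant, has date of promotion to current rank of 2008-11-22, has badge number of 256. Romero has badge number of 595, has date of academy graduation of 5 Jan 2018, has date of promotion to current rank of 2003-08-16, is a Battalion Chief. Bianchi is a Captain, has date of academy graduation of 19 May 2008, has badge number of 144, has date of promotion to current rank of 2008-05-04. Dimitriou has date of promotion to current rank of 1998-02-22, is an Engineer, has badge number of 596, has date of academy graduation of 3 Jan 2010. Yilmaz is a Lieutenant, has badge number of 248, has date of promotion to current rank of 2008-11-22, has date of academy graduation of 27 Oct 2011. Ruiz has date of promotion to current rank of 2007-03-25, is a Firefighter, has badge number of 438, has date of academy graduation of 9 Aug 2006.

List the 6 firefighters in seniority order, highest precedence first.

By rank: Romero (Battalion Chief); then Bianchi (Captain); then Yilmaz and Whitfield (Lieutenant); then Dimitriou (Engineer); then Ruiz (Firefighter).
Yilmaz and Whitfield both have date of promotion to current rank 2008-11-22, so the next rule applies.
Yilmaz and Whitfield both have date of academy graduation 27 Oct 2011, so the next rule applies.
Among Yilmaz and Whitfield, by badge number (lower first): Yilmaz (248) before Whitfield (256).
Full order: Romero, Bianchi, Yilmaz, Whitfield, Dimitriou, Ruiz.

Romero, Bianchi, Yilmaz, Whitfield, Dimitriou, Ruiz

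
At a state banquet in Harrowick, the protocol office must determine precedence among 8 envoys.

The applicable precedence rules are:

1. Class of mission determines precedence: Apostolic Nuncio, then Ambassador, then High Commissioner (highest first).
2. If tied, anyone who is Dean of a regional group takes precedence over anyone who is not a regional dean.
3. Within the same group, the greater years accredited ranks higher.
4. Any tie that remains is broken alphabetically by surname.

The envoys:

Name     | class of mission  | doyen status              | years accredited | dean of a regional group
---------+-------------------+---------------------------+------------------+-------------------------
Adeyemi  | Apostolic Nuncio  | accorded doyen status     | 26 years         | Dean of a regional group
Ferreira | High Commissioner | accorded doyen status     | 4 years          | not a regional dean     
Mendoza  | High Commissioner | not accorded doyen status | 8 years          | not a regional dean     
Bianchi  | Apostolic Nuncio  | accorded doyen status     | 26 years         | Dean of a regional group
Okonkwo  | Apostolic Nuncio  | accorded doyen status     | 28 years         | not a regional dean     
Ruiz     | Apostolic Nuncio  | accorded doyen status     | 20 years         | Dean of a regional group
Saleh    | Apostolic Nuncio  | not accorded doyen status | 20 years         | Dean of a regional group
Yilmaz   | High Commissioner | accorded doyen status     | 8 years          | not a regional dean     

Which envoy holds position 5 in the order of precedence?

By class of mission: Adeyemi, Bianchi, Ruiz, Saleh and Okonkwo (Apostolic Nuncio); then Mendoza, Yilmaz and Ferreira (High Commissioner).
Among Adeyemi, Bianchi, Ruiz, Saleh and Okonkwo, Dean of a regional group before not a regional dean: Adeyemi, Bianchi, Ruiz and Saleh (Dean of a regional group) before Okonkwo (not a regional dean).
Among Adeyemi, Bianchi, Ruiz and Saleh, by years accredited (higher first): Adeyemi and Bianchi (26 years) before Ruiz and Saleh (20 years).
Among Adeyemi and Bianchi, alphabetically by surname: Adeyemi before Bianchi.
Among Ruiz and Saleh, alphabetically by surname: Ruiz before Saleh.
Mendoza, Yilmaz and Ferreira are each not a regional dean, so the next rule applies.
Among Mendoza, Yilmaz and Ferreira, by years accredited (higher first): Mendoza and Yilmaz (8 years) before Ferreira (4 years).
Among Mendoza and Yilmaz, alphabetically by surname: Mendoza before Yilmaz.
Order: Adeyemi, Bianchi, Ruiz, Saleh, Okonkwo, Mendoza, Yilmaz, Ferreira.

Okonkwo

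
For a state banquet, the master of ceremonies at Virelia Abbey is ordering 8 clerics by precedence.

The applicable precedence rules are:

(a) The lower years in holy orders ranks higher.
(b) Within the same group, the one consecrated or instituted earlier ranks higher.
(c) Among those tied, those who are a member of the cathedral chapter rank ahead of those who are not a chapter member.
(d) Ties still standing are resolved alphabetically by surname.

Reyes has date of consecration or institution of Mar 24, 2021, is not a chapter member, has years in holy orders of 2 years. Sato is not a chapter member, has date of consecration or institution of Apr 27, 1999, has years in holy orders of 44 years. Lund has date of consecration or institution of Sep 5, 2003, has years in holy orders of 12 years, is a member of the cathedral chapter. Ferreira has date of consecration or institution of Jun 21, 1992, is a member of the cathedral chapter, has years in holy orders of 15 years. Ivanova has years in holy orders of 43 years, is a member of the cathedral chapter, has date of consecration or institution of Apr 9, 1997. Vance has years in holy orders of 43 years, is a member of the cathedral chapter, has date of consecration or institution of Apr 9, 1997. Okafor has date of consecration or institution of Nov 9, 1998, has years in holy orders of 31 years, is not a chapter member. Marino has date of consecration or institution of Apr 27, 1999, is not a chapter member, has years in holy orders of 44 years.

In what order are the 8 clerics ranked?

By years in holy orders (lower first): Reyes (2 years); then Lund (12 years); then Ferreira (15 years); then Okafor (31 years); then Ivanova and Vance (both 43 years); then Marino and Sato (both 44 years).
Ivanova and Vance both have date of consecration or institution Apr 9, 1997, so the next rule applies.
Ivanova and Vance are each a member of the cathedral chapter, so the next rule applies.
Among Ivanova and Vance, alphabetically by surname: Ivanova before Vance.
Marino and Sato both have date of consecration or institution Apr 27, 1999, so the next rule applies.
Marino and Sato are each not a chapter member, so the next rule applies.
Among Marino and Sato, alphabetically by surname: Marino before Sato.
Full order: Reyes, Lund, Ferreira, Okafor, Ivanova, Vance, Marino, Sato.

Reyes, Lund, Ferreira, Okafor, Ivanova, Vance, Marino, Sato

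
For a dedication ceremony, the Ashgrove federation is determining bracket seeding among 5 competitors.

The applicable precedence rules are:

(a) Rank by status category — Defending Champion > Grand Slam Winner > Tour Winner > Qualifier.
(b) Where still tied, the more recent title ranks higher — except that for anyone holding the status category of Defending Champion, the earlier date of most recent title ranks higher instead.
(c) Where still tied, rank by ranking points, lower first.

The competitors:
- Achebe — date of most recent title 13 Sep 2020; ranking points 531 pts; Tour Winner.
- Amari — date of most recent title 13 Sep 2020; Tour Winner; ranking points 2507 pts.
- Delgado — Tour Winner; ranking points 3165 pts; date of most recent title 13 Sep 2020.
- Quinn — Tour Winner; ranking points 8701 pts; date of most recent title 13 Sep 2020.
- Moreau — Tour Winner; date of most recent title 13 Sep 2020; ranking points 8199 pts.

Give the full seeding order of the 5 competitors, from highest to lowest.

By status category: Achebe, Amari, Delgado, Moreau and Quinn (Tour Winner).
Achebe, Amari, Delgado, Moreau and Quinn all have date of most recent title 13 Sep 2020, so the next rule applies.
Among Achebe, Amari, Delgado, Moreau and Quinn, by ranking points (lower first): Achebe (531 pts) before Amari (2507 pts) before Delgado (3165 pts) before Moreau (8199 pts) before Quinn (8701 pts).
Full order: Achebe, Amari, Delgado, Moreau, Quinn.

Achebe, Amari, Delgado, Moreau, Quinn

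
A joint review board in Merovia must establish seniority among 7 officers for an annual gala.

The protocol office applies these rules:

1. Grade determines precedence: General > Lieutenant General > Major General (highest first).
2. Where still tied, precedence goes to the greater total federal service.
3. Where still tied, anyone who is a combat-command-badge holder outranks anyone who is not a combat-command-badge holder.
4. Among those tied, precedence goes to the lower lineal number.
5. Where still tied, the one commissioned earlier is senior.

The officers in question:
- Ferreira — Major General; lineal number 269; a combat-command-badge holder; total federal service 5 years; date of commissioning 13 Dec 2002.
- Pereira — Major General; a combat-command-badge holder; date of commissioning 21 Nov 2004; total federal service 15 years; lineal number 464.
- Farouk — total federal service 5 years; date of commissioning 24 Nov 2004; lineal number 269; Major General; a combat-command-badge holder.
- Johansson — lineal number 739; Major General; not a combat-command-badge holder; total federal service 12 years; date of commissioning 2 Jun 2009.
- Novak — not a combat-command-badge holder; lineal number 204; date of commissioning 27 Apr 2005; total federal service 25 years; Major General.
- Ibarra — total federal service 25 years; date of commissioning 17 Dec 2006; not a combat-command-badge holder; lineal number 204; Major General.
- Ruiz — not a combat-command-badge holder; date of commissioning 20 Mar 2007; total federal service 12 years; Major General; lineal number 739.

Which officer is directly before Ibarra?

By grade: Novak, Ibarra, Pereira, Ruiz, Johansson, Ferreira and Farouk (Major General).
Among Novak, Ibarra, Pereira, Ruiz, Johansson, Ferreira and Farouk, by total federal service (higher first): Novak and Ibarra (25 years) before Pereira (15 years) before Ruiz and Johansson (12 years) before Ferreira and Farouk (5 years).
Novak and Ibarra are each not a combat-command-badge holder, so the next rule applies.
Novak and Ibarra both have lineal number 204, so the next rule applies.
Among Novak and Ibarra, by date of commissioning (earlier first): Novak (27 Apr 2005) before Ibarra (17 Dec 2006).
Ruiz and Johansson are each not a combat-command-badge holder, so the next rule applies.
Ruiz and Johansson both have lineal number 739, so the next rule applies.
Among Ruiz and Johansson, by date of commissioning (earlier first): Ruiz (20 Mar 2007) before Johansson (2 Jun 2009).
Ferreira and Farouk are each a combat-command-badge holder, so the next rule applies.
Ferreira and Farouk both have lineal number 269, so the next rule applies.
Among Ferreira and Farouk, by date of commissioning (earlier first): Ferreira (13 Dec 2002) before Farouk (24 Nov 2004).
Order: Novak, Ibarra, Pereira, Ruiz, Johansson, Ferreira, Farouk.

Novak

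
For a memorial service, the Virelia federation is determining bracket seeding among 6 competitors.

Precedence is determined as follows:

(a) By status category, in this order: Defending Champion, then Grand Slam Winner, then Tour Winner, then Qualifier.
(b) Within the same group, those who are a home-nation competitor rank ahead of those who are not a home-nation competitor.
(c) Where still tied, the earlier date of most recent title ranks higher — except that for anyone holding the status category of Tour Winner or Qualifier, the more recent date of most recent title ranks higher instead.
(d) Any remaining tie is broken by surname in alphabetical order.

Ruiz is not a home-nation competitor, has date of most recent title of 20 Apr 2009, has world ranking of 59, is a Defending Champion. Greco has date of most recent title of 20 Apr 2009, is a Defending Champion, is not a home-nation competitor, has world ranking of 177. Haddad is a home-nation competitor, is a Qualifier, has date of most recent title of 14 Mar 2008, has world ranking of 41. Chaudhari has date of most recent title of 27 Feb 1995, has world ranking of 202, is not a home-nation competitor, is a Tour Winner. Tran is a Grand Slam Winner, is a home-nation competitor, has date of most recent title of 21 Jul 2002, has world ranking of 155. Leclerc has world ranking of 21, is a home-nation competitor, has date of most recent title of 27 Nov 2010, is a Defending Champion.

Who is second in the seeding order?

By status category: Leclerc, Greco and Ruiz (Defending Champion); then Tran (Grand Slam Winner); then Chaudhari (Tour Winner); then Haddad (Qualifier).
Among Leclerc, Greco and Ruiz, a home-nation competitor before not a home-nation competitor: Leclerc (a home-nation competitor) before Greco and Ruiz (not a home-nation competitor).
Greco and Ruiz both have date of most recent title 20 Apr 2009, so the next rule applies.
Among Greco and Ruiz, alphabetically by surname: Greco before Ruiz.
Order: Leclerc, Greco, Ruiz, Tran, Chaudhari, Haddad.

Greco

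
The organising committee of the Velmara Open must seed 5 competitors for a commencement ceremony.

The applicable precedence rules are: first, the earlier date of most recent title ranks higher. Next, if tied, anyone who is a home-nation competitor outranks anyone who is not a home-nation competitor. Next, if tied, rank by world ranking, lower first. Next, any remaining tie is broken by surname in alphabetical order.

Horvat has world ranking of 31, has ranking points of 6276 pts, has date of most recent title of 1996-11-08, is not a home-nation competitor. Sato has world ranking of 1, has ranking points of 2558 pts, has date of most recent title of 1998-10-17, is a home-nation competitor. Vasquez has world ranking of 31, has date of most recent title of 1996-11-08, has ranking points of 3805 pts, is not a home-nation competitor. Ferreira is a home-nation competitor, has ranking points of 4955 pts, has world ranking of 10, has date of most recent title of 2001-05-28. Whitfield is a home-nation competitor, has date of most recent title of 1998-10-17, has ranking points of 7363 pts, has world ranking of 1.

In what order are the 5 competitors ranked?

By date of most recent title (earlier first): Horvat and Vasquez (both 1996-11-08); then Sato and Whitfield (both 1998-10-17); then Ferreira (2001-05-28).
Horvat and Vasquez are each not a home-nation competitor, so the next rule applies.
Horvat and Vasquez both have world ranking 31, so the next rule applies.
Among Horvat and Vasquez, alphabetically by surname: Horvat before Vasquez.
Sato and Whitfield are each a home-nation competitor, so the next rule applies.
Sato and Whitfield both have world ranking 1, so the next rule applies.
Among Sato and Whitfield, alphabetically by surname: Sato before Whitfield.
Full order: Horvat, Vasquez, Sato, Whitfield, Ferreira.

Horvat, Vasquez, Sato, Whitfield, Ferreira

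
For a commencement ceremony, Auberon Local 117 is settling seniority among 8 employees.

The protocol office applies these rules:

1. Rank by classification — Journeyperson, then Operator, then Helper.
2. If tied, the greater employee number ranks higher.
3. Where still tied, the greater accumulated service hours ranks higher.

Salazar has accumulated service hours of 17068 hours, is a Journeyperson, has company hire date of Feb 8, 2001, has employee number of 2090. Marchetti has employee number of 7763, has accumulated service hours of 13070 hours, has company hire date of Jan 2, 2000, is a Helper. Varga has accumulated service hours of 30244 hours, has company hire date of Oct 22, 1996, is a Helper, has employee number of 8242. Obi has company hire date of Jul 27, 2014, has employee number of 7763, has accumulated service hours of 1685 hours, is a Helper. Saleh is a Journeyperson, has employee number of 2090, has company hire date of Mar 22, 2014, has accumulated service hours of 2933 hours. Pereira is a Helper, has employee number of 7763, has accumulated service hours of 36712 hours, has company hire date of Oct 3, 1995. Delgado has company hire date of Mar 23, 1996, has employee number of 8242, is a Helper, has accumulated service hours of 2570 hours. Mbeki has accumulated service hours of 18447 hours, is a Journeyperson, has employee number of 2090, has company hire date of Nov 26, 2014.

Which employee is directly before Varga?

Saleh

By classification: Mbeki, Salazar and Saleh (Journeyperson); then Varga, Delgado, Pereira, Marchetti and Obi (Helper).
Mbeki, Salazar and Saleh all have employee number 2090, so the next rule applies.
Among Mbeki, Salazar and Saleh, by accumulated service hours (higher first): Mbeki (18447 hours) before Salazar (17068 hours) before Saleh (2933 hours).
Among Varga, Delgado, Pereira, Marchetti and Obi, by employee number (higher first): Varga and Delgado (8242) before Pereira, Marchetti and Obi (7763).
Among Varga and Delgado, by accumulated service hours (higher first): Varga (30244 hours) before Delgado (2570 hours).
Among Pereira, Marchetti and Obi, by accumulated service hours (higher first): Pereira (36712 hours) before Marchetti (13070 hours) before Obi (1685 hours).
Order: Mbeki, Salazar, Saleh, Varga, Delgado, Pereira, Marchetti, Obi.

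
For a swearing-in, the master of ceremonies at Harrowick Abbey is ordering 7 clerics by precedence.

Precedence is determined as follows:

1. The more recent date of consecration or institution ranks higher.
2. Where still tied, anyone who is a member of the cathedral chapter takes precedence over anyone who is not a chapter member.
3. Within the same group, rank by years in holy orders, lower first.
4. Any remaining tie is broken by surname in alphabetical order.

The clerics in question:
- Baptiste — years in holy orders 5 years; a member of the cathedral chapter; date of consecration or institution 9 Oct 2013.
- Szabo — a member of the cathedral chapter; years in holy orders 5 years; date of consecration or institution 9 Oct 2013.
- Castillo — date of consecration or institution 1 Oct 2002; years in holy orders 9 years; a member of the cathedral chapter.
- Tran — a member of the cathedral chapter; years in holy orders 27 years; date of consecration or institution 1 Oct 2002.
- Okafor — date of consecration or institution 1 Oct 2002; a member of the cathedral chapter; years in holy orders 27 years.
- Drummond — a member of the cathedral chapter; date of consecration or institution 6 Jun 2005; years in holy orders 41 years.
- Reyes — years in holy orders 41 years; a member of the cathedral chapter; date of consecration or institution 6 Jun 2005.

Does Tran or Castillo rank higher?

Castillo

By date of consecration or institution (later first): Baptiste and Szabo (both 9 Oct 2013); then Drummond and Reyes (both 6 Jun 2005); then Castillo, Okafor and Tran (each 1 Oct 2002).
Baptiste and Szabo are each a member of the cathedral chapter, so the next rule applies.
Baptiste and Szabo both have years in holy orders 5 years, so the next rule applies.
Among Baptiste and Szabo, alphabetically by surname: Baptiste before Szabo.
Drummond and Reyes are each a member of the cathedral chapter, so the next rule applies.
Drummond and Reyes both have years in holy orders 41 years, so the next rule applies.
Among Drummond and Reyes, alphabetically by surname: Drummond before Reyes.
Castillo, Okafor and Tran are each a member of the cathedral chapter, so the next rule applies.
Among Castillo, Okafor and Tran, by years in holy orders (lower first): Castillo (9 years) before Okafor and Tran (27 years).
Among Okafor and Tran, alphabetically by surname: Okafor before Tran.
So Castillo takes precedence.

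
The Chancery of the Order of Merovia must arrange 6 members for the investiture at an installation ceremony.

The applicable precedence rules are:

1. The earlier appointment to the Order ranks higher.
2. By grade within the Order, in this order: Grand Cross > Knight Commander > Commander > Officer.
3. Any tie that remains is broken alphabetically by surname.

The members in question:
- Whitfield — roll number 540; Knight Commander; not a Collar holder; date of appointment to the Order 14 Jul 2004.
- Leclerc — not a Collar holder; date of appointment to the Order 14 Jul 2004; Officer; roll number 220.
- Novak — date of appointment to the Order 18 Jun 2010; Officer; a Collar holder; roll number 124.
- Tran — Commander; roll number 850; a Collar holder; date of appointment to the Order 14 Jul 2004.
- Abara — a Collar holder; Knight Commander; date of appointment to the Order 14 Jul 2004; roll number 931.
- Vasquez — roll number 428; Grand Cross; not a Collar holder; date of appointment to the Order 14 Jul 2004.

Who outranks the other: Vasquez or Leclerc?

Vasquez

By date of appointment to the Order (earlier first): Vasquez, Abara, Whitfield, Tran and Leclerc (each 14 Jul 2004); then Novak (18 Jun 2010).
Among Vasquez, Abara, Whitfield, Tran and Leclerc, by grade within the Order: Vasquez (Grand Cross) before Abara and Whitfield (Knight Commander) before Tran (Commander) before Leclerc (Officer).
Among Abara and Whitfield, alphabetically by surname: Abara before Whitfield.
So Vasquez takes precedence.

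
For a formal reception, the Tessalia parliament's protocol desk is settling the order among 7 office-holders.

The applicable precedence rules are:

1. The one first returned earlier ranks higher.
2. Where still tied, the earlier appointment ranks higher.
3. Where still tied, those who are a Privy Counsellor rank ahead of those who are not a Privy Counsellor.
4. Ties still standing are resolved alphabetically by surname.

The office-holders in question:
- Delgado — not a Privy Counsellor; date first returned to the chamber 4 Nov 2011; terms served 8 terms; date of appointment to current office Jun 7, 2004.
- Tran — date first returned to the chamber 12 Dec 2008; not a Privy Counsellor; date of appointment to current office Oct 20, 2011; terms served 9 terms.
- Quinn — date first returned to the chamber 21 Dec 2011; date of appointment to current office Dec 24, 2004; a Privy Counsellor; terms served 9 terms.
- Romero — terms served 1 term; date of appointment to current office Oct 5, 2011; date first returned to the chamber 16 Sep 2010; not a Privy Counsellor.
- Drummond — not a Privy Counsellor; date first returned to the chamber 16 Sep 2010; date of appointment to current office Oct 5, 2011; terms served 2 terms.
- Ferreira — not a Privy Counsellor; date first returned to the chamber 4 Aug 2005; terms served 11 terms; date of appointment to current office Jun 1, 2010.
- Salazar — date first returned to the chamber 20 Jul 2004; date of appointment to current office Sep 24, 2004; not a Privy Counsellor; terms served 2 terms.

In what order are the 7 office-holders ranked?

By date first returned to the chamber (earlier first): Salazar (20 Jul 2004); then Ferreira (4 Aug 2005); then Tran (12 Dec 2008); then Drummond and Romero (both 16 Sep 2010); then Delgado (4 Nov 2011); then Quinn (21 Dec 2011).
Drummond and Romero both have date of appointment to current office Oct 5, 2011, so the next rule applies.
Drummond and Romero are each not a Privy Counsellor, so the next rule applies.
Among Drummond and Romero, alphabetically by surname: Drummond before Romero.
Full order: Salazar, Ferreira, Tran, Drummond, Romero, Delgado, Quinn.

Salazar, Ferreira, Tran, Drummond, Romero, Delgado, Quinn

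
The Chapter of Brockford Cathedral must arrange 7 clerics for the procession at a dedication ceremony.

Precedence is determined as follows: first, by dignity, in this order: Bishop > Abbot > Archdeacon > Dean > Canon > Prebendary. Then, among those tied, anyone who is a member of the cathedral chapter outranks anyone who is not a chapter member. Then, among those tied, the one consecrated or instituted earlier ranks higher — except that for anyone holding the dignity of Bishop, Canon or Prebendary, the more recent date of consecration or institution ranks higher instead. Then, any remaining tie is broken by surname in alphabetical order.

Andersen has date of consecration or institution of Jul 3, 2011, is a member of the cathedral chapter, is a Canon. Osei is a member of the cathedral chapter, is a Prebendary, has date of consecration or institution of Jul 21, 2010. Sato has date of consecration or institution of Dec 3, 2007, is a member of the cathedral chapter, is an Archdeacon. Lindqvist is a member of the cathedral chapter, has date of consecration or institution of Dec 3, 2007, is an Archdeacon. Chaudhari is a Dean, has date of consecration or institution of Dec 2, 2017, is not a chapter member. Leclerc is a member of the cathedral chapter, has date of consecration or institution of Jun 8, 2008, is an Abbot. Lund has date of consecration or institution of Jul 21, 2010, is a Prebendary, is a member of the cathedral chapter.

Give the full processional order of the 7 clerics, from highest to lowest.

Leclerc, Lindqvist, Sato, Chaudhari, Andersen, Lund, Osei

By dignity: Leclerc (Abbot); then Lindqvist and Sato (Archdeacon); then Chaudhari (Dean); then Andersen (Canon); then Lund and Osei (Prebendary).
Lindqvist and Sato are each a member of the cathedral chapter, so the next rule applies.
Lindqvist and Sato both have date of consecration or institution Dec 3, 2007, so the next rule applies.
Among Lindqvist and Sato, alphabetically by surname: Lindqvist before Sato.
Lund and Osei are each a member of the cathedral chapter, so the next rule applies.
Lund and Osei both have date of consecration or institution Jul 21, 2010, so the next rule applies.
Among Lund and Osei, alphabetically by surname: Lund before Osei.
Full order: Leclerc, Lindqvist, Sato, Chaudhari, Andersen, Lund, Osei.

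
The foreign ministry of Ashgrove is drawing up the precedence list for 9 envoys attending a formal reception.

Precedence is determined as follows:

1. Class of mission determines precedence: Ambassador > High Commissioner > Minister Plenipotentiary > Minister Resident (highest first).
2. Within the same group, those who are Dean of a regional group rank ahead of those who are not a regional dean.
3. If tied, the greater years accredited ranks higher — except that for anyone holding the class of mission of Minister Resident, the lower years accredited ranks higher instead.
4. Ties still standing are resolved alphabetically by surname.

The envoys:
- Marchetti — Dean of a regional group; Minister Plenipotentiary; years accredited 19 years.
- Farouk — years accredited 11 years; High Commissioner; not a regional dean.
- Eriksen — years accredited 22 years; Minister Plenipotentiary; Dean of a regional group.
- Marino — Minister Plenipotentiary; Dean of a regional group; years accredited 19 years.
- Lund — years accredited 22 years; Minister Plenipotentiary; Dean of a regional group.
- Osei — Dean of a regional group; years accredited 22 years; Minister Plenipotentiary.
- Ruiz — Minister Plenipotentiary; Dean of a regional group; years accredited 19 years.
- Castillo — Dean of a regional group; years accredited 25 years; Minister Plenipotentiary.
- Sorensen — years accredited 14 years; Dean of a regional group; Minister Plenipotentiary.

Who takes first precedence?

Farouk

By class of mission: Farouk (High Commissioner); then Castillo, Eriksen, Lund, Osei, Marchetti, Marino, Ruiz and Sorensen (Minister Plenipotentiary).
Castillo, Eriksen, Lund, Osei, Marchetti, Marino, Ruiz and Sorensen are each Dean of a regional group, so the next rule applies.
Among Castillo, Eriksen, Lund, Osei, Marchetti, Marino, Ruiz and Sorensen, by years accredited (higher first): Castillo (25 years) before Eriksen, Lund and Osei (22 years) before Marchetti, Marino and Ruiz (19 years) before Sorensen (14 years).
Among Eriksen, Lund and Osei, alphabetically by surname: Eriksen before Lund before Osei.
Among Marchetti, Marino and Ruiz, alphabetically by surname: Marchetti before Marino before Ruiz.
Order: Farouk, Castillo, Eriksen, Lund, Osei, Marchetti, Marino, Ruiz, Sorensen.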